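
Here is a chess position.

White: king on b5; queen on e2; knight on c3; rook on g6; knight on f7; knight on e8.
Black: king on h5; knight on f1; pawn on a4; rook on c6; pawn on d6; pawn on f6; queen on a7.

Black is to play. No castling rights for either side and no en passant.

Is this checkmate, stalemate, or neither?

neither

Black to move; black king on h5.
In check: yes, from the white queen on e2.
Legal moves for Black: Kxg6, Kh4.
Black is in check but has 2 legal moves → neither.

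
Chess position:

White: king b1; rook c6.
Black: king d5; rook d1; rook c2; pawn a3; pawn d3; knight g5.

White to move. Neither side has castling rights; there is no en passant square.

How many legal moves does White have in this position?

0

White to move; king on b1.
In check: yes, from the black rook on d1.
Legal moves: none.
Count: 0.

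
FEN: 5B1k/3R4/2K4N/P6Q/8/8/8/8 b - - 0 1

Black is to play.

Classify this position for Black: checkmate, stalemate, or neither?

stalemate

Black to move; black king on h8.
In check: no.
King squares — g7: attacked by Rd7; h7: attacked by Rd7; g8: attacked by Nh6.
Legal moves for Black: none.
Not in check and no legal moves → stalemate.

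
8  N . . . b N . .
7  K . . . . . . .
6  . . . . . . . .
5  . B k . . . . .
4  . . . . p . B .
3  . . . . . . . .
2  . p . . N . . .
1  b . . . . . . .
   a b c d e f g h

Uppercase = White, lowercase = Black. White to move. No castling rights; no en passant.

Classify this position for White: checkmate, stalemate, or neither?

neither

White to move; white king on a7.
In check: no.
Legal moves for White include: Nh7, Nd7+, Ng6, Ne6+, Nc7, Nb6, Kb8, Kb7, Ka6, Bxe8, Bbd7, Bc6, Ba6, Bc4, Ba4, Bd3, Bc8, Bgd7, ... (list truncated; more exist).
White has legal moves and is not in check → neither.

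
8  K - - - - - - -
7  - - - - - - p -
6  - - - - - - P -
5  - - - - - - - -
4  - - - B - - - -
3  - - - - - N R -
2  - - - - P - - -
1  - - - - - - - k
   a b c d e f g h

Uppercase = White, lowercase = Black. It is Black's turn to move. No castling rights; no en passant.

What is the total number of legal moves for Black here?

0

Black to move; king on h1.
In check: no.
Legal moves: none.
Count: 0.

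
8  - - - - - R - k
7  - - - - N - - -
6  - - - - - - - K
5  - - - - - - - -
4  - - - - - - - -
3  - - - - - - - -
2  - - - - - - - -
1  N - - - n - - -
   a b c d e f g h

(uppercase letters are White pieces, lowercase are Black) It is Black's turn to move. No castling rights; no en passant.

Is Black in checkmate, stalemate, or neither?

checkmate

Black to move; black king on h8.
In check: yes, from the white rook on f8.
King squares — g7: attacked by Kh6; h7: attacked by Kh6; g8: attacked by Ne7.
Legal moves for Black: none.
In check with no legal moves → checkmate.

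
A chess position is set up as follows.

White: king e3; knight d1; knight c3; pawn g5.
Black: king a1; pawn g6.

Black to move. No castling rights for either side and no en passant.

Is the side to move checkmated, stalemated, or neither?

stalemate

Black to move; black king on a1.
In check: no.
King squares — b1: attacked by Nc3; a2: attacked by Nc3; b2: attacked by Nd1.
Legal moves for Black: none.
Not in check and no legal moves → stalemate.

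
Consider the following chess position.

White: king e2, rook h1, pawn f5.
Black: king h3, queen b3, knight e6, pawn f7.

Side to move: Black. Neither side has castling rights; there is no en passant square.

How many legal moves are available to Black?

3

Black to move; king on h3.
In check: yes, from the white rook on h1.
Legal moves: Kg4, Kg3, Kg2.
Count: 3.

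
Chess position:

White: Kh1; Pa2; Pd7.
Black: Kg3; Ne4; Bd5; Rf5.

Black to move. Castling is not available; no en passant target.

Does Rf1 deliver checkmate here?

yes

After Rf1: white king on h1; in check: yes, from the black rook on f1.
King squares — g1: attacked by Rf1; g2: attacked by Kg3; h2: attacked by Kg3.
White has no legal moves → checkmate.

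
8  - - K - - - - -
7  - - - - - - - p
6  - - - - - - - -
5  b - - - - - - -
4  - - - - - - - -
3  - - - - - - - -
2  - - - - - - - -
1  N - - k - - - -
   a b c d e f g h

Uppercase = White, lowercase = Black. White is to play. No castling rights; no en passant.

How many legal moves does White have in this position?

5

White to move; king on c8.
In check: no.
Legal moves: Kb8, Kd7, Kb7, Nb3, Nc2.
Count: 5.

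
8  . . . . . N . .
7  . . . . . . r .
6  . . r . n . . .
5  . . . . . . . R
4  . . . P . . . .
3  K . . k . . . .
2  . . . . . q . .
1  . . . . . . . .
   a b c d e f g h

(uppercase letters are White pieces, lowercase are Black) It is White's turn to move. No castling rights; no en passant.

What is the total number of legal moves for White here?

22

White to move; king on a3.
In check: no.
Legal moves: Nh7, Nd7, Ng6, Nxe6, Rh8, Rh7, Rh6, Rg5, Rf5, Re5, Rd5, Rc5, Rb5, Ra5, Rh4, Rh3+, Rh2, Rh1, Kb4, Ka4, Kb3, d5.
Count: 22.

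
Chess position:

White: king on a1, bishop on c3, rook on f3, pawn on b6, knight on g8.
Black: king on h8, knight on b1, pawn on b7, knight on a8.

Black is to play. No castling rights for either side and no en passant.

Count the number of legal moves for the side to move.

Black to move; king on h8.
In check: yes, from the white bishop on c3.
Legal moves: Kxg8, Kh7, Nxc3.
Count: 3.

3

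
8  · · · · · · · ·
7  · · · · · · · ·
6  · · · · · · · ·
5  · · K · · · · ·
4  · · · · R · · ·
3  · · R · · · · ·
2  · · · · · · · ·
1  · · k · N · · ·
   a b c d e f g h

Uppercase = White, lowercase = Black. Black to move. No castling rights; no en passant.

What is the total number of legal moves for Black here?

4

Black to move; king on c1.
In check: yes, from the white rook on c3.
Legal moves: Kd2, Kb2, Kd1, Kb1.
Count: 4.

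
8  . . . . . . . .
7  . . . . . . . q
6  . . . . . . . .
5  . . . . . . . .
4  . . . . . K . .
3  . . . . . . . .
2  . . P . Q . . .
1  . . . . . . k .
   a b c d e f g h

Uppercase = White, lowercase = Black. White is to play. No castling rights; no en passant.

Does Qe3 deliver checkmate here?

no

After Qe3: black king on g1; in check: yes, from the white queen on e3.
Black has 4 legal replies: Kh2, Kg2, Kh1, Kf1.
In check but a legal move exists → not checkmate.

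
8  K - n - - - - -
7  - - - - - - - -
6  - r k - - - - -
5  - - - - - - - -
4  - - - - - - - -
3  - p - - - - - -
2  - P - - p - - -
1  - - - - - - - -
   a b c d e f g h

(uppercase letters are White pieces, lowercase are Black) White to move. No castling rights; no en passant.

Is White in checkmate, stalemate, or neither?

stalemate

White to move; white king on a8.
In check: no.
King squares — a7: attacked by Nc8; b7: attacked by Rb6; b8: attacked by Rb6.
Legal moves for White: none.
Not in check and no legal moves → stalemate.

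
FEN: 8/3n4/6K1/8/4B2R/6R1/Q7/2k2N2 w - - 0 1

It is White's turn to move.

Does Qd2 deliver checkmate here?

yes

After Qd2: black king on c1; in check: yes, from the white queen on d2.
King squares — b1: attacked by Be4; d1: attacked by Qd2; b2: attacked by Qd2; c2: attacked by Qd2; d2: attacked by Nf1.
Black has no legal moves → checkmate.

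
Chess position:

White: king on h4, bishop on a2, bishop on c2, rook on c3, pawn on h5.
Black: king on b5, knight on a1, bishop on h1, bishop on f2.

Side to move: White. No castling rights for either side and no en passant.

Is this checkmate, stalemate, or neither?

neither

White to move; white king on h4.
In check: yes, from the black bishop on f2.
Legal moves for White: Kg5, Kg4, Kh3, Rg3.
White is in check but has 4 legal moves → neither.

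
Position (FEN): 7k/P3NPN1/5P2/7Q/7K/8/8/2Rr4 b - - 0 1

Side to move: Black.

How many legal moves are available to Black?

Black to move; king on h8.
In check: yes, from the white queen on h5.
Legal moves: none.
Count: 0.

0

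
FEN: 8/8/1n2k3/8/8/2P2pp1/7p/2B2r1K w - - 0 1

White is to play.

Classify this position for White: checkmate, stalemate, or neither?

checkmate

White to move; white king on h1.
In check: yes, from the black rook on f1.
King squares — g1: attacked by Rf1; g2: attacked by Pf3; h2: attacked by Pg3.
Legal moves for White: none.
In check with no legal moves → checkmate.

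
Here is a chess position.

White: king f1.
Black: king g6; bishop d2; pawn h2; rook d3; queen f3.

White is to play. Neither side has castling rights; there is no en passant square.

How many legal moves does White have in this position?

White to move; king on f1.
In check: yes, from the black queen on f3.
Legal moves: none.
Count: 0.

0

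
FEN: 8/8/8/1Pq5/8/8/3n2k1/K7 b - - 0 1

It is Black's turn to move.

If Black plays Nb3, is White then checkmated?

After Nb3: white king on a1; in check: yes, from the black knight on b3.
White has 3 legal replies: Kb2, Ka2, Kb1.
In check but a legal move exists → not checkmate.

no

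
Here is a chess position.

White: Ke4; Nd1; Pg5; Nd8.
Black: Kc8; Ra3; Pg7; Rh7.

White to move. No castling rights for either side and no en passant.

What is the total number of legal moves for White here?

White to move; king on e4.
In check: no.
Legal moves: Nf7, Nb7, Ne6, Nc6, Kf5, Ke5, Kd5, Kf4, Kd4, Ne3, Nc3, Nf2, Nb2, g6.
Count: 14.

14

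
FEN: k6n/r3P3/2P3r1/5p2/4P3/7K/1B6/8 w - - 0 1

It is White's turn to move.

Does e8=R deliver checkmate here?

After e8=R: black king on a8; in check: yes, from the white rook on e8.
King squares — a7: own rook; b7: attacked by Pc6; b8: attacked by Re8.
Black has no legal moves → checkmate.

yes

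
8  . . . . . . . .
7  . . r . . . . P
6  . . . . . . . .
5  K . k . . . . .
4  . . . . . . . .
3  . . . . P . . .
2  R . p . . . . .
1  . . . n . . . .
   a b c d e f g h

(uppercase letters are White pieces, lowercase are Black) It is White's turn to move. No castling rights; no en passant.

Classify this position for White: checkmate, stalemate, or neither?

neither

White to move; white king on a5.
In check: no.
Legal moves for White: Ka6, Ka4, Ra4, Ra3, Rxc2+, Rb2, Ra1, h8=Q, h8=R, h8=B, h8=N, e4.
White has 12 legal moves and is not in check → neither.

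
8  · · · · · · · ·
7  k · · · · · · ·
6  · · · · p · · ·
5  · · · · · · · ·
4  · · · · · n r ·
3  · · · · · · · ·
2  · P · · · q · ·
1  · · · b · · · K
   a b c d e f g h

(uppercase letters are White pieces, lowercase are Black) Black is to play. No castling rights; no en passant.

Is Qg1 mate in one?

After Qg1: white king on h1; in check: yes, from the black queen on g1.
King squares — g1: attacked by Rg4; g2: attacked by Qg1; h2: attacked by Qg1.
White has no legal moves → checkmate.

yes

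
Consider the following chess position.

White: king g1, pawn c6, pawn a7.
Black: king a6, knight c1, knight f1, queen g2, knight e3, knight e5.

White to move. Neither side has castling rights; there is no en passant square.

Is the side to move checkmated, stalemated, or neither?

checkmate

White to move; white king on g1.
In check: yes, from the black queen on g2.
King squares — f1: attacked by Qg2; h1: attacked by Qg2; f2: attacked by Qg2; g2: attacked by Ne3; h2: attacked by Nf1.
Legal moves for White: none.
In check with no legal moves → checkmate.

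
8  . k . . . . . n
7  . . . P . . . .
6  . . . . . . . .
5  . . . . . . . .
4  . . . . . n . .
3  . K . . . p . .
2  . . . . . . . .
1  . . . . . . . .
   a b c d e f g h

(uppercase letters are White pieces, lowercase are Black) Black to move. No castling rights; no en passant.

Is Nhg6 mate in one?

no

After Nhg6: white king on b3; in check: no.
White is not in check, so this cannot be checkmate.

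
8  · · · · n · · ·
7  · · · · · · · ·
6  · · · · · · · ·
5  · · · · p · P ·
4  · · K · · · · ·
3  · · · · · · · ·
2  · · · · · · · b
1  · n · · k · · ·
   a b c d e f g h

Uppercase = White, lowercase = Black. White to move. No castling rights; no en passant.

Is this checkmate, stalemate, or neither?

White to move; white king on c4.
In check: no.
Legal moves for White: Kd5, Kc5, Kb5, Kb4, Kd3, Kb3, g6.
White has 7 legal moves and is not in check → neither.

neither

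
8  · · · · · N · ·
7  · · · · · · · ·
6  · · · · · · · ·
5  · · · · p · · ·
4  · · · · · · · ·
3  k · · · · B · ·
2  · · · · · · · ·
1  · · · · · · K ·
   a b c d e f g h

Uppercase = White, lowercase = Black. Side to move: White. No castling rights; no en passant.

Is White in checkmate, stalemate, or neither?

White to move; white king on g1.
In check: no.
Legal moves for White include: Nh7, Nd7, Ng6, Ne6, Ba8, Bb7, Bc6, Bh5, Bd5, Bg4, Be4, Bg2, Be2, Bh1, Bd1, Kh2, Kg2, Kf2, ... (list truncated; more exist).
White has legal moves and is not in check → neither.

neither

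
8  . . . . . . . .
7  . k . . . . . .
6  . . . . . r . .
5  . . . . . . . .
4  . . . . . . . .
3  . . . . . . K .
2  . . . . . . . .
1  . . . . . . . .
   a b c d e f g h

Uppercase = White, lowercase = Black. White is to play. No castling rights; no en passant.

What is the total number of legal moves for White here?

White to move; king on g3.
In check: no.
Legal moves: Kh4, Kg4, Kh3, Kh2, Kg2.
Count: 5.

5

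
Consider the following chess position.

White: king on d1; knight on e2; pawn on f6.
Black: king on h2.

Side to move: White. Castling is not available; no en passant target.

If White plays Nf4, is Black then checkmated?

After Nf4: black king on h2; in check: no.
Black is not in check, so this cannot be checkmate.

no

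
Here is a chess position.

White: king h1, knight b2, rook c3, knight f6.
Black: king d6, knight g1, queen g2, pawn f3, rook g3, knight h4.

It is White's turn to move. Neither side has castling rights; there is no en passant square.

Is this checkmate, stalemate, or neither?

White to move; white king on h1.
In check: yes, from the black queen on g2.
King squares — g1: attacked by Qg2; g2: attacked by Pf3; h2: attacked by Qg2.
Legal moves for White: none.
In check with no legal moves → checkmate.

checkmate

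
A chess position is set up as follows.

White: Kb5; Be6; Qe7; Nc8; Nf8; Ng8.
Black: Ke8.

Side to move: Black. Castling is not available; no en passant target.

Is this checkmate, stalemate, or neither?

Black to move; black king on e8.
In check: yes, from the white queen on e7.
King squares — d7: attacked by Be6; e7: attacked by Nc8; f7: attacked by Be6; d8: attacked by Qe7; f8: attacked by Qe7.
Legal moves for Black: none.
In check with no legal moves → checkmate.

checkmate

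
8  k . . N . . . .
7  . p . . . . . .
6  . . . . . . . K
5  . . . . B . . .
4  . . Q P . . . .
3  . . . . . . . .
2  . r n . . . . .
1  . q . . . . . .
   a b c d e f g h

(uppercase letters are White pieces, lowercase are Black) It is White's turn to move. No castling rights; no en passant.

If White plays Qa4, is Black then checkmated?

After Qa4: black king on a8; in check: yes, from the white queen on a4.
King squares — a7: attacked by Qa4; b7: own pawn; b8: attacked by Be5.
Black has no legal moves → checkmate.

yes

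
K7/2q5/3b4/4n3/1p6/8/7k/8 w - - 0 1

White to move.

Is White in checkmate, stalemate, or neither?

White to move; white king on a8.
In check: no.
King squares — a7: attacked by Qc7; b7: attacked by Qc7; b8: attacked by Qc7.
Legal moves for White: none.
Not in check and no legal moves → stalemate.

stalemate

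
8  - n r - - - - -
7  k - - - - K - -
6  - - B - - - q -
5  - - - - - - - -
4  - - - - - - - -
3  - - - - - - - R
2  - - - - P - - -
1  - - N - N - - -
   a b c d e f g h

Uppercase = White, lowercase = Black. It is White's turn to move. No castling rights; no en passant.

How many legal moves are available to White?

2

White to move; king on f7.
In check: yes, from the black queen on g6.
Legal moves: Ke7, Kxg6.
Count: 2.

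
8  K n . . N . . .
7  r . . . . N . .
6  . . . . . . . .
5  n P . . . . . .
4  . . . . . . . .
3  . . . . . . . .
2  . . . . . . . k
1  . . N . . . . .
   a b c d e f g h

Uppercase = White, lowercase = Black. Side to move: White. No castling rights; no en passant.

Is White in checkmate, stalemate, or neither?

neither

White to move; white king on a8.
In check: yes, from the black rook on a7.
King squares — a7: available; b7: attacked by Na5; b8: available.
Legal moves for White: Kxb8, Kxa7.
White is in check but has 2 legal moves → neither.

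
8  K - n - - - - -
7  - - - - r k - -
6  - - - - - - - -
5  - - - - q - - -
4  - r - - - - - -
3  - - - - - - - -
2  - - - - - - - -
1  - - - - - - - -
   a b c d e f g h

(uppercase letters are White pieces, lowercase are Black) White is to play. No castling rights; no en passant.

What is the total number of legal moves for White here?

0

White to move; king on a8.
In check: no.
Legal moves: none.
Count: 0.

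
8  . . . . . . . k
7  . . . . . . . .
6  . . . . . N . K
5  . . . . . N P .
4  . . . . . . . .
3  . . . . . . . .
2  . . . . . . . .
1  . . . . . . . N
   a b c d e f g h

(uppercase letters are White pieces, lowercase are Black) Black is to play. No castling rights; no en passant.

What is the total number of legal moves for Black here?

Black to move; king on h8.
In check: no.
Legal moves: none.
Count: 0.

0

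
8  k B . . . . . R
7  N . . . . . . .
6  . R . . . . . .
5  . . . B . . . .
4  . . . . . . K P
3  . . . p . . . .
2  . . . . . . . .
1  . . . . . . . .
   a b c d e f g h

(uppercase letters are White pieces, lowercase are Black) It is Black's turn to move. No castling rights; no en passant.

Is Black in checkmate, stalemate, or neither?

Black to move; black king on a8.
In check: yes, from the white bishop on d5.
King squares — a7: attacked by Bb8; b7: attacked by Bd5; b8: attacked by Rb6.
Legal moves for Black: none.
In check with no legal moves → checkmate.

checkmate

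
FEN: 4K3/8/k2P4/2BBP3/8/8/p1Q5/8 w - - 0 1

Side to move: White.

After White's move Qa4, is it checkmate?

yes

After Qa4: black king on a6; in check: yes, from the white queen on a4.
King squares — a5: attacked by Qa4; b5: attacked by Qa4; b6: attacked by Bc5; a7: attacked by Qa4; b7: attacked by Bd5.
Black has no legal moves → checkmate.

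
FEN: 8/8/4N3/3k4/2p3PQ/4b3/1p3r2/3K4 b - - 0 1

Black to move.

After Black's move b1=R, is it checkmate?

yes

After b1=R: white king on d1; in check: yes, from the black rook on b1.
King squares — c1: attacked by Rb1; e1: attacked by Rb1; c2: attacked by Rf2; d2: attacked by Rf2; e2: attacked by Rf2.
White has no legal moves → checkmate.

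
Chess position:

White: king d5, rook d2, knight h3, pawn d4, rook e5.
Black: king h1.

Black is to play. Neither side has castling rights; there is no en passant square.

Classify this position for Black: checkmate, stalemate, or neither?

stalemate

Black to move; black king on h1.
In check: no.
King squares — g1: attacked by Nh3; g2: attacked by Rd2; h2: attacked by Rd2.
Legal moves for Black: none.
Not in check and no legal moves → stalemate.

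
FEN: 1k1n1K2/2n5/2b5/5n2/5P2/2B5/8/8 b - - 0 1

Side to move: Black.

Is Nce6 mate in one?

After Nce6: white king on f8; in check: yes, from the black knight on e6.
White has 1 legal reply: Kg8.
In check but a legal move exists → not checkmate.

no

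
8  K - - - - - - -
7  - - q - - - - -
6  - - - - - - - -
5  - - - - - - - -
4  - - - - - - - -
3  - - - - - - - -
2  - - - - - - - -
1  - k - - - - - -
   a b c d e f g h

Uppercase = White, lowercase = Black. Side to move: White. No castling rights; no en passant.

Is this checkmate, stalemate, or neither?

stalemate

White to move; white king on a8.
In check: no.
King squares — a7: attacked by Qc7; b7: attacked by Qc7; b8: attacked by Qc7.
Legal moves for White: none.
Not in check and no legal moves → stalemate.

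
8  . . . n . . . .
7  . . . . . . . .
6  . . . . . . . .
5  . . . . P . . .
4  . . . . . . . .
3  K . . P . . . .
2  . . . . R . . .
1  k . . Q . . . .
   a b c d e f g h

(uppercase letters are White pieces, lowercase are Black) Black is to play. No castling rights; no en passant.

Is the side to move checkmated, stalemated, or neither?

checkmate

Black to move; black king on a1.
In check: yes, from the white queen on d1.
King squares — b1: attacked by Qd1; a2: attacked by Re2; b2: attacked by Re2.
Legal moves for Black: none.
In check with no legal moves → checkmate.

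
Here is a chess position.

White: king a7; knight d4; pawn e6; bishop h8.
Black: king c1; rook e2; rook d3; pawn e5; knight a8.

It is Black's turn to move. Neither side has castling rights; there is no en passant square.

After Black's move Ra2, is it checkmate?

After Ra2: white king on a7; in check: yes, from the black rook on a2.
White has 2 legal replies: Kb8, Kb7.
In check but a legal move exists → not checkmate.

no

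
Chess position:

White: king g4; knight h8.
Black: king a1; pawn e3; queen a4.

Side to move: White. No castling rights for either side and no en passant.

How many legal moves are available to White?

White to move; king on g4.
In check: yes, from the black queen on a4.
Legal moves: Kh5, Kg5, Kf5, Kh3, Kg3, Kf3.
Count: 6.

6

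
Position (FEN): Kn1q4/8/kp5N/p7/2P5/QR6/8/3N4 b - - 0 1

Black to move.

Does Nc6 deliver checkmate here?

After Nc6: white king on a8; in check: yes, from the black queen on d8.
King squares — a7: attacked by Ka6; b7: attacked by Ka6; b8: attacked by Nc6.
White has no legal moves → checkmate.

yes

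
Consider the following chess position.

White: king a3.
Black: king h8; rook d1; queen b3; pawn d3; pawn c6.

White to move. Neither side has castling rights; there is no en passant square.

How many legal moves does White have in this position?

White to move; king on a3.
In check: yes, from the black queen on b3.
Legal moves: Kxb3.
Count: 1.

1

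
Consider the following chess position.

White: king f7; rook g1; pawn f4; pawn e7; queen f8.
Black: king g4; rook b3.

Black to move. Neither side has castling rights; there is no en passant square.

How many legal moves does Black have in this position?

7

Black to move; king on g4.
In check: yes, from the white rook on g1.
Legal moves: Kh5, Kf5, Kh4, Kxf4, Kh3, Kf3, Rg3.
Count: 7.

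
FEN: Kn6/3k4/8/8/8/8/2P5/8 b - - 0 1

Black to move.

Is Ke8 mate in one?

no

After Ke8: white king on a8; in check: no.
White is not in check, so this cannot be checkmate.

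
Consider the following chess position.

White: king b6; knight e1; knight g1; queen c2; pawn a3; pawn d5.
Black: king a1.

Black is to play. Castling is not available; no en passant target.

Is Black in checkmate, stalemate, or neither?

Black to move; black king on a1.
In check: no.
King squares — b1: attacked by Qc2; a2: attacked by Qc2; b2: attacked by Qc2.
Legal moves for Black: none.
Not in check and no legal moves → stalemate.

stalemate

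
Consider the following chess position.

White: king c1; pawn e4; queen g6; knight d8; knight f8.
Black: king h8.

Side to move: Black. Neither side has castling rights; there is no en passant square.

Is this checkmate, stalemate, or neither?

Black to move; black king on h8.
In check: no.
King squares — g7: attacked by Qg6; h7: attacked by Qg6; g8: attacked by Qg6.
Legal moves for Black: none.
Not in check and no legal moves → stalemate.

stalemate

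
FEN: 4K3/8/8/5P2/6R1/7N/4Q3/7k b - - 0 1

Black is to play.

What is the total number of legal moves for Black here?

Black to move; king on h1.
In check: no.
Legal moves: none.
Count: 0.

0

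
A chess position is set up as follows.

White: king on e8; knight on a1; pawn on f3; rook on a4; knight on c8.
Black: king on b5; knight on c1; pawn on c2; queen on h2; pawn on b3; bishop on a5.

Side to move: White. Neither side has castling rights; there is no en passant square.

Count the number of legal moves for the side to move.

White to move; king on e8.
In check: no.
Legal moves: Kf8, Kf7, Ke7, Kd7, Ne7, Na7+, Nd6+, Nb6, Rxa5+, Rh4, Rg4, Rf4, Re4, Rd4, Rc4, Rb4+, Ra3, Ra2, Nxb3, Nxc2, f4.
Count: 21.

21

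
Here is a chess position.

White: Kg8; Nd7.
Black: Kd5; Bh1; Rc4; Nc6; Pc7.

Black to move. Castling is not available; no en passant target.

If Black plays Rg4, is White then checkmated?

After Rg4: white king on g8; in check: yes, from the black rook on g4.
White has 4 legal replies: Kh8, Kf8, Kh7, Kf7.
In check but a legal move exists → not checkmate.

no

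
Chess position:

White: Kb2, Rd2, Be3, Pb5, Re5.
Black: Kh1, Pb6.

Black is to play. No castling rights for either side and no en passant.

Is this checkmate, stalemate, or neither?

Black to move; black king on h1.
In check: no.
King squares — g1: attacked by Be3; g2: attacked by Rd2; h2: attacked by Rd2.
Legal moves for Black: none.
Not in check and no legal moves → stalemate.

stalemate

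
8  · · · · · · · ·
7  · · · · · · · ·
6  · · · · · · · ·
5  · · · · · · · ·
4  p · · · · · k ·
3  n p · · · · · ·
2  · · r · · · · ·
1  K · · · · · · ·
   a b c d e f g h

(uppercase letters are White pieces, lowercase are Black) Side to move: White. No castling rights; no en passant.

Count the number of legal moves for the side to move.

White to move; king on a1.
In check: no.
Legal moves: none.
Count: 0.

0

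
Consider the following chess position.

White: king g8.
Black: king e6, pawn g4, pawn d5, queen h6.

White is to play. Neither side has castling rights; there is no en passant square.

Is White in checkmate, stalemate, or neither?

stalemate

White to move; white king on g8.
In check: no.
King squares — f7: attacked by Ke6; g7: attacked by Qh6; h7: attacked by Qh6; f8: attacked by Qh6; h8: attacked by Qh6.
Legal moves for White: none.
Not in check and no legal moves → stalemate.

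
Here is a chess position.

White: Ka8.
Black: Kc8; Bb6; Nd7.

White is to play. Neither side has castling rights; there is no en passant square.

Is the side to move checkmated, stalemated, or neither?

White to move; white king on a8.
In check: no.
King squares — a7: attacked by Bb6; b7: attacked by Kc8; b8: attacked by Nd7.
Legal moves for White: none.
Not in check and no legal moves → stalemate.

stalemate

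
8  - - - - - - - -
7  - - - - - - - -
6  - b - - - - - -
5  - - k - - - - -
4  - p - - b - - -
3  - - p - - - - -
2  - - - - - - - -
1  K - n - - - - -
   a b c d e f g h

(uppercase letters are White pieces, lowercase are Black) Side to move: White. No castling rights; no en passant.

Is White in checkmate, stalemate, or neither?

stalemate

White to move; white king on a1.
In check: no.
King squares — b1: attacked by Be4; a2: attacked by Nc1; b2: attacked by Pc3.
Legal moves for White: none.
Not in check and no legal moves → stalemate.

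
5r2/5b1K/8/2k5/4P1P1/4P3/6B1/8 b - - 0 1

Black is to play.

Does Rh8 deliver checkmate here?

After Rh8: white king on h7; in check: yes, from the black rook on h8.
White has 2 legal replies: Kxh8, Kg7.
In check but a legal move exists → not checkmate.

no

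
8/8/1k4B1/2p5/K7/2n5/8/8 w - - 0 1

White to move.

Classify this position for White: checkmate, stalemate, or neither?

neither

White to move; white king on a4.
In check: yes, from the black knight on c3.
Legal moves for White: Kb3, Ka3.
White is in check but has 2 legal moves → neither.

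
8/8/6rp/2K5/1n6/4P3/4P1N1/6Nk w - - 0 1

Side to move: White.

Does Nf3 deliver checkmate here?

After Nf3: black king on h1; in check: no.
Black is not in check, so this cannot be checkmate.

no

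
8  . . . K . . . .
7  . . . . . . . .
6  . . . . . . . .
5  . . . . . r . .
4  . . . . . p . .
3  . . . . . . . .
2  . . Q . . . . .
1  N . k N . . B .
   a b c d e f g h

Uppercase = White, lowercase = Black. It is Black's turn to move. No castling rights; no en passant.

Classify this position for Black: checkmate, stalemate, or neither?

checkmate

Black to move; black king on c1.
In check: yes, from the white queen on c2.
King squares — b1: attacked by Qc2; d1: attacked by Qc2; b2: attacked by Nd1; c2: attacked by Na1; d2: attacked by Qc2.
Legal moves for Black: none.
In check with no legal moves → checkmate.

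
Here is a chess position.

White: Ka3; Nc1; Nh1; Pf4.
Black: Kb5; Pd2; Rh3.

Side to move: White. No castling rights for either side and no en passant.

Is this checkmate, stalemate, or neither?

White to move; white king on a3.
In check: yes, from the black rook on h3.
King squares — a2: available; b2: available; b3: attacked by Rh3; a4: attacked by Kb5; b4: attacked by Kb5.
Legal moves for White: Kb2, Ka2, Ng3, Nd3, Nb3.
White is in check but has 5 legal moves → neither.

neither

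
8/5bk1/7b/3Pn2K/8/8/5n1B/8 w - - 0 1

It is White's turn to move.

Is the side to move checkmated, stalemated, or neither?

neither

White to move; white king on h5.
In check: yes, from the black bishop on f7.
King squares — g4: attacked by Nf2; h4: available; g5: attacked by Bh6; g6: attacked by Ne5; h6: attacked by Kg7.
Legal moves for White: Kh4.
White is in check but has 1 legal move → neither.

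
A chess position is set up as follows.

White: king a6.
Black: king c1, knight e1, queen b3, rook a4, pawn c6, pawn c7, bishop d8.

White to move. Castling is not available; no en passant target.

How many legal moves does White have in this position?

0

White to move; king on a6.
In check: yes, from the black rook on a4.
Legal moves: none.
Count: 0.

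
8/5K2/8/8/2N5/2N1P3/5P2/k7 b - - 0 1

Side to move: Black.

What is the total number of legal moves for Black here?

0

Black to move; king on a1.
In check: no.
Legal moves: none.
Count: 0.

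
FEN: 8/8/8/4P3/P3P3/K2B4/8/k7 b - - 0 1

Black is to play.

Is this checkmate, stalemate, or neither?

Black to move; black king on a1.
In check: no.
King squares — b1: attacked by Bd3; a2: attacked by Ka3; b2: attacked by Ka3.
Legal moves for Black: none.
Not in check and no legal moves → stalemate.

stalemate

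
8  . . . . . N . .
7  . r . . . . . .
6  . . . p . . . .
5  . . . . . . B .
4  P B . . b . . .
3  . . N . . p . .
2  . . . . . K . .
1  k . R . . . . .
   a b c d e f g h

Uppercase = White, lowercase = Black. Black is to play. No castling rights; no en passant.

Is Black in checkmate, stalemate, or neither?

Black to move; black king on a1.
In check: yes, from the white rook on c1.
Legal moves for Black: Kb2, Bb1.
Black is in check but has 2 legal moves → neither.

neither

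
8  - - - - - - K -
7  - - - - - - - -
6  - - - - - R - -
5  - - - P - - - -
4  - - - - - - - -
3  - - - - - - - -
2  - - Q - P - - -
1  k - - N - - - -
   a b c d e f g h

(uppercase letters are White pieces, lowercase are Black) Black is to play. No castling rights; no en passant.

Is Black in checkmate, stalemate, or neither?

stalemate

Black to move; black king on a1.
In check: no.
King squares — b1: attacked by Qc2; a2: attacked by Qc2; b2: attacked by Nd1.
Legal moves for Black: none.
Not in check and no legal moves → stalemate.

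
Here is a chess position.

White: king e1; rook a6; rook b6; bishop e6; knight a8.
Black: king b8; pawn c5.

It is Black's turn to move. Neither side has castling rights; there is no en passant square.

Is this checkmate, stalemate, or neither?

Black to move; black king on b8.
In check: yes, from the white rook on b6.
King squares — a7: attacked by Ra6; b7: attacked by Rb6; c7: attacked by Na8; a8: attacked by Ra6; c8: attacked by Be6.
Legal moves for Black: none.
In check with no legal moves → checkmate.

checkmate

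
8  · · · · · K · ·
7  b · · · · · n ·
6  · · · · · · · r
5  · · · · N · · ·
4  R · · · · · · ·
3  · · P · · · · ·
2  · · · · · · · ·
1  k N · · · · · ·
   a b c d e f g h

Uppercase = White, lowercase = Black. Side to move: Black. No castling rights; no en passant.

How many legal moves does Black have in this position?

Black to move; king on a1.
In check: yes, from the white rook on a4.
Legal moves: Kb2, Kxb1.
Count: 2.

2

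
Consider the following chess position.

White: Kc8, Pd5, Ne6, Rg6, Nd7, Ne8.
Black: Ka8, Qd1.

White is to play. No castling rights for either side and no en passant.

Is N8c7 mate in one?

After N8c7: black king on a8; in check: yes, from the white knight on c7.
Black has 1 legal reply: Ka7.
In check but a legal move exists → not checkmate.

no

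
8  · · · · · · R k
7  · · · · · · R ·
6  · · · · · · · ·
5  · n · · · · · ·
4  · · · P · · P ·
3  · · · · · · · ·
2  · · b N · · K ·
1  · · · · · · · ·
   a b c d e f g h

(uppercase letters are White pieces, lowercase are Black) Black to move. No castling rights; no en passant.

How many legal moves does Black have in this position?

Black to move; king on h8.
In check: yes, from the white rook on g8.
Legal moves: none.
Count: 0.

0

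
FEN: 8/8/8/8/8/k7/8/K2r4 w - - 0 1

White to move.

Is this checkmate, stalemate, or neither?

checkmate

White to move; white king on a1.
In check: yes, from the black rook on d1.
King squares — b1: attacked by Rd1; a2: attacked by Ka3; b2: attacked by Ka3.
Legal moves for White: none.
In check with no legal moves → checkmate.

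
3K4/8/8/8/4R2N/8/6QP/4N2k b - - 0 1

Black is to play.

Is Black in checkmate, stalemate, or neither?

Black to move; black king on h1.
In check: yes, from the white queen on g2.
King squares — g1: attacked by Qg2; g2: attacked by Ne1; h2: attacked by Qg2.
Legal moves for Black: none.
In check with no legal moves → checkmate.

checkmate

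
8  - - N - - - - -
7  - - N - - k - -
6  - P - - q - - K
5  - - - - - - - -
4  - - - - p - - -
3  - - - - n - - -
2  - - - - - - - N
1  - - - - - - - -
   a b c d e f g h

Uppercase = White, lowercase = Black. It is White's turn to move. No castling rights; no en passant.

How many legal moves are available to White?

White to move; king on h6.
In check: yes, from the black queen on e6.
Legal moves: Kh7, Kh5, Kg5, Nxe6.
Count: 4.

4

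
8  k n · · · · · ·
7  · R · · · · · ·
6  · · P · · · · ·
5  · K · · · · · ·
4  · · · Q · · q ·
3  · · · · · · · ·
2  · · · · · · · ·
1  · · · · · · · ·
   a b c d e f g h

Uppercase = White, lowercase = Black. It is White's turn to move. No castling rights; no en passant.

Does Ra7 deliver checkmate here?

After Ra7: black king on a8; in check: yes, from the white rook on a7.
King squares — a7: attacked by Qd4; b7: attacked by Pc6; b8: own knight.
Black has no legal moves → checkmate.

yes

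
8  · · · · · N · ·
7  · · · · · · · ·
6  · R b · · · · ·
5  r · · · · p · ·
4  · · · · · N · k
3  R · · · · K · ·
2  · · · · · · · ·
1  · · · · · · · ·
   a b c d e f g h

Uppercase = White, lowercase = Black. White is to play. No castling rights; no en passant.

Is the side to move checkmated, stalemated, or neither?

White to move; white king on f3.
In check: yes, from the black bishop on c6.
King squares — e2: available; f2: available; g2: attacked by Bc6; e3: available; g3: attacked by Kh4; e4: attacked by Pf5; f4: own knight; g4: attacked by Kh4.
Legal moves for White: Ke3, Kf2, Ke2, Rxc6, Nd5.
White is in check but has 5 legal moves → neither.

neither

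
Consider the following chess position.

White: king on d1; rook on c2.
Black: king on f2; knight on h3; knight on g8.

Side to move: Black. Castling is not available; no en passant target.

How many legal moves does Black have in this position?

Black to move; king on f2.
In check: yes, from the white rook on c2.
Legal moves: Kg3, Kf3, Ke3, Kg1, Kf1.
Count: 5.

5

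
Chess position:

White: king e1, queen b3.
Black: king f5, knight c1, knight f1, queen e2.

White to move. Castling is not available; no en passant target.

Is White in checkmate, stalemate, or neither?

checkmate

White to move; white king on e1.
In check: yes, from the black queen on e2.
King squares — d1: attacked by Qe2; f1: attacked by Qe2; d2: attacked by Nf1; e2: attacked by Nc1; f2: attacked by Qe2.
Legal moves for White: none.
In check with no legal moves → checkmate.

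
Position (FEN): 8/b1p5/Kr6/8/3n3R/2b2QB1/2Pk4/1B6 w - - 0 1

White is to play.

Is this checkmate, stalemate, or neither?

White to move; white king on a6.
In check: yes, from the black rook on b6.
Legal moves for White: Kxa7.
White is in check but has 1 legal move → neither.

neither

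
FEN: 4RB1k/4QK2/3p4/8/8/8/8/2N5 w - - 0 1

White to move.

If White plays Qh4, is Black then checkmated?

yes

After Qh4: black king on h8; in check: yes, from the white queen on h4.
King squares — g7: attacked by Kf7; h7: attacked by Qh4; g8: attacked by Kf7.
Black has no legal moves → checkmate.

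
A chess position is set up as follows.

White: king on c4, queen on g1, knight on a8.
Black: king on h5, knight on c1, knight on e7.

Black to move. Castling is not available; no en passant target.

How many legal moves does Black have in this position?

12

Black to move; king on h5.
In check: no.
Legal moves: Ng8, Nc8, Ng6, Nc6, Nf5, Nd5, Kh6, Kh4, Nd3, Nb3, Ne2, Na2.
Count: 12.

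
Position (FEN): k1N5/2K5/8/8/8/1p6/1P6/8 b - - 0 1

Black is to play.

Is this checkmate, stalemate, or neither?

Black to move; black king on a8.
In check: no.
King squares — a7: attacked by Nc8; b7: attacked by Kc7; b8: attacked by Kc7.
Legal moves for Black: none.
Not in check and no legal moves → stalemate.

stalemate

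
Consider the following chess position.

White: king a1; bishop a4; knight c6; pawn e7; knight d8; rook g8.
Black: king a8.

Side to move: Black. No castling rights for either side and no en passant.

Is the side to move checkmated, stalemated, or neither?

stalemate

Black to move; black king on a8.
In check: no.
King squares — a7: attacked by Nc6; b7: attacked by Nd8; b8: attacked by Nc6.
Legal moves for Black: none.
Not in check and no legal moves → stalemate.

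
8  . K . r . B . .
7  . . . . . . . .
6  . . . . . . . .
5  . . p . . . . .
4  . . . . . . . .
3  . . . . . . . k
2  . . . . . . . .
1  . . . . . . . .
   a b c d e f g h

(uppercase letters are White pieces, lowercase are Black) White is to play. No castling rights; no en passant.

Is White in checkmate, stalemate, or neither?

neither

White to move; white king on b8.
In check: yes, from the black rook on d8.
Legal moves for White: Kc7, Kb7, Ka7.
White is in check but has 3 legal moves → neither.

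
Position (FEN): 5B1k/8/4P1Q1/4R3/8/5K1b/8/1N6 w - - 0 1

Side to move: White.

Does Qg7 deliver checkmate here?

yes

After Qg7: black king on h8; in check: yes, from the white queen on g7.
King squares — g7: attacked by Bf8; h7: attacked by Qg7; g8: attacked by Qg7.
Black has no legal moves → checkmate.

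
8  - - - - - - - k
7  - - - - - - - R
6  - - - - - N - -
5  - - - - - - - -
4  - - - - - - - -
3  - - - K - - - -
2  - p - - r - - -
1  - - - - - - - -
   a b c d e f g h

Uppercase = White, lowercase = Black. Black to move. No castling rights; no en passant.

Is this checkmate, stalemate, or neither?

checkmate

Black to move; black king on h8.
In check: yes, from the white rook on h7.
King squares — g7: attacked by Rh7; h7: attacked by Nf6; g8: attacked by Nf6.
Legal moves for Black: none.
In check with no legal moves → checkmate.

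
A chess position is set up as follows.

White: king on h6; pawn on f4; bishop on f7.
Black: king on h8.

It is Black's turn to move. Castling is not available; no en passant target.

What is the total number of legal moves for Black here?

0

Black to move; king on h8.
In check: no.
Legal moves: none.
Count: 0.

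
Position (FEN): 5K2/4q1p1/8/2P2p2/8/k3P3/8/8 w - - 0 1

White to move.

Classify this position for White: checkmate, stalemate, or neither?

White to move; white king on f8.
In check: yes, from the black queen on e7.
King squares — e7: available; f7: attacked by Qe7; g7: attacked by Qe7; e8: attacked by Qe7; g8: available.
Legal moves for White: Kg8, Kxe7.
White is in check but has 2 legal moves → neither.

neither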